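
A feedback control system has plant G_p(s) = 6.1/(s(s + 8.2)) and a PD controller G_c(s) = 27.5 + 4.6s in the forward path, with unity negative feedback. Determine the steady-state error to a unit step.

0

The open loop G_c(s)G_p(s) has a pole at the origin (type 1), so the static position error constant is infinite and e_ss = 1/(1+∞) = 0.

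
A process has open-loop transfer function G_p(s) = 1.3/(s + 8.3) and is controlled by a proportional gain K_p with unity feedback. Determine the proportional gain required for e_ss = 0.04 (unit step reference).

K_p = 153

Steady-state error for a unit step on this type-0 loop is 1/(1 + K_p·G_p(0)).
G_p(0) = 0.1566. Require 1/(1 + K_p·0.1566) = 0.04, so 1 + 0.1566·K_p = 25.
K_p = (25 − 1)/0.1566 = 153.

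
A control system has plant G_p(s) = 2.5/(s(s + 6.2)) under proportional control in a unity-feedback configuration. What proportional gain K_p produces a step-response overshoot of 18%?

K_p = 16.7

From %OS = 100·exp(−πζ/√(1−ζ²)) = 18%, ζ = −ln(0.18)/√(π²+ln²(0.18)) = 0.4791.
Characteristic equation s² + 6.2s + 2.5K_p = 0 gives ζ = 6.2/(2√(2.5K_p)).
Setting ζ = 0.4791: √(2.5K_p) = 6.2/(2·0.4791) = 6.47, so K_p = 41.86/2.5 = 16.7.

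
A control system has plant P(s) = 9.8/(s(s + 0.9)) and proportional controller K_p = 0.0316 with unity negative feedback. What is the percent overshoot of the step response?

The closed-loop denominator s² + 0.9s + 0.3097 gives ω_n = √0.3097 = 0.5565 and ζ = 0.9/(2ω_n) = 0.8086.
%OS = 100·exp(−πζ/√(1−ζ²)) = 100·exp(−π·0.8086/√0.3461) = 1.33%.

1.33%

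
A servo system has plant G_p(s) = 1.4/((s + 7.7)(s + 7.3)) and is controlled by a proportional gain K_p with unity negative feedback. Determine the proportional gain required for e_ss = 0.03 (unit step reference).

K_p = 1300

Steady-state error for a unit step on this type-0 loop is 1/(1 + K_p·G_p(0)).
G_p(0) = 0.02491. Require 1/(1 + K_p·0.02491) = 0.03, so 1 + 0.02491·K_p = 33.33.
K_p = (33.33 − 1)/0.02491 = 1300.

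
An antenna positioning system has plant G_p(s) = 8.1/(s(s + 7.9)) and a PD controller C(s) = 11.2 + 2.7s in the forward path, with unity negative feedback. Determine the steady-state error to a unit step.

0

The open loop C(s)G_p(s) has a pole at the origin (type 1), so the static position error constant is infinite and e_ss = 1/(1+∞) = 0.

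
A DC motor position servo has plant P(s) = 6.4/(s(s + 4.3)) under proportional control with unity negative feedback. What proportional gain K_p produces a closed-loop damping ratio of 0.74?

K_p = 1.32

Closed-loop characteristic equation: s² + 4.3s + K_p·6.4 = 0.
So ω_n = √(6.4K_p) and 2ζω_n = 4.3, giving ζ = 4.3/(2√(6.4K_p)).
Setting ζ = 0.74: √(6.4K_p) = 4.3/(2·0.74) = 2.905, so K_p = 8.441/6.4 = 1.32.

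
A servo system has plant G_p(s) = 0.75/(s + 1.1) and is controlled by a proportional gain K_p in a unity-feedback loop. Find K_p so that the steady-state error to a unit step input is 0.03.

K_p = 47.4

For a type-0 loop with proportional control, e_ss = 1/(1 + K_p·G_p(0)).
G_p(0) = 0.6818. Require 1/(1 + K_p·0.6818) = 0.03, so 1 + 0.6818·K_p = 33.33.
K_p = (33.33 − 1)/0.6818 = 47.4.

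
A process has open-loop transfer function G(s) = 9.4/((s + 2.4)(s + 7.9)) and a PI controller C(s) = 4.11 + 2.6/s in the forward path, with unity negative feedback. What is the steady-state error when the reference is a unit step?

0

The open loop C(s)G(s) has a pole at the origin (type 1), so the static position error constant is infinite and e_ss = 1/(1+∞) = 0.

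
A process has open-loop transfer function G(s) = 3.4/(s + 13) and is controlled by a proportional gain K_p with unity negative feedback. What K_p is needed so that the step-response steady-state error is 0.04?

K_p = 91.8

The loop is type 0, so e_ss(step) = 1/(1 + K_pos) with K_pos = K_p·G(0).
G(0) = 0.2615. Require 1/(1 + K_p·0.2615) = 0.04, so 1 + 0.2615·K_p = 25.
K_p = (25 − 1)/0.2615 = 91.8.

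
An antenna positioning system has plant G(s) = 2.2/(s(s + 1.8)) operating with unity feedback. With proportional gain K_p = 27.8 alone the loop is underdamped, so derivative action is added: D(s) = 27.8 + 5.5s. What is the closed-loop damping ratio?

Forward path: (27.8 + 5.5s)·2.2/(s(s+1.8)). The closed-loop characteristic equation is s² + (1.8 + 2.2·5.5)s + 2.2·27.8 = 0.
That is s² + 13.9s + 61.16 = 0, so ω_n = 7.82 rad/s and ζ = 13.9/(2·7.82) = 0.8887.

ζ = 0.889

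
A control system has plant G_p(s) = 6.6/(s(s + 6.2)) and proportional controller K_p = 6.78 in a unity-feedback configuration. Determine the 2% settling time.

T_s ≈ 1.29 s

From 1 + K_pG_p(s) = 0: s² + 6.2s + 44.75 = 0 ⇒ ω_n = 6.689, ζ = 0.4634.
2% settling time T_s ≈ 4/(ζω_n) = 4/3.1 = 1.29 s.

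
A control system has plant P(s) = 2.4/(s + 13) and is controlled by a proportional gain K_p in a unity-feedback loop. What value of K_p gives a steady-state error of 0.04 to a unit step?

K_p = 130

Steady-state error for a unit step on this type-0 loop is 1/(1 + K_p·P(0)).
P(0) = 0.1846. Require 1/(1 + K_p·0.1846) = 0.04, so 1 + 0.1846·K_p = 25.
K_p = (25 − 1)/0.1846 = 130.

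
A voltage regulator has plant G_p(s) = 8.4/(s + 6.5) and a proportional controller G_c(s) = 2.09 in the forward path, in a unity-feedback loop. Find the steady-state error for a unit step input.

0.27

The loop is type 0. Static position error constant K_pos = G_c(0)·G_p(0) = 2.09·1.292 = 2.701.
Steady-state error to a unit step: e_ss = 1/(1+K_pos) = 1/3.701 = 0.27.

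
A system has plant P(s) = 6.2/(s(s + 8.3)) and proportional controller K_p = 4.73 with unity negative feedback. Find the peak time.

Closed-loop characteristic equation: s² + 8.3s + 29.33 = 0, so ω_n = 5.415 rad/s and ζ = 8.3/(2·5.415) = 0.7663.
Damped frequency ω_d = ω_n√(1−ζ²) = 3.479 rad/s, so peak time T_p = π/ω_d = 0.903 s.

T_p = 0.903 s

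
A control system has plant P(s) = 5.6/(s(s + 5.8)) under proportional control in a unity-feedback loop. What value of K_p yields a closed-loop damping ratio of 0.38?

Closed-loop characteristic equation: s² + 5.8s + K_p·5.6 = 0.
So ω_n = √(5.6K_p) and 2ζω_n = 5.8, giving ζ = 5.8/(2√(5.6K_p)).
Setting ζ = 0.38: √(5.6K_p) = 5.8/(2·0.38) = 7.632, so K_p = 58.24/5.6 = 10.4.

K_p = 10.4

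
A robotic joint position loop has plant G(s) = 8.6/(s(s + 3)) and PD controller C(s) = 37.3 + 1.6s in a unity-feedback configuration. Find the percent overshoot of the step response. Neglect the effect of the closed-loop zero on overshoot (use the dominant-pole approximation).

19%

Forward path: (37.3 + 1.6s)·8.6/(s(s+3)). The closed-loop characteristic equation is s² + (3 + 8.6·1.6)s + 8.6·37.3 = 0.
That is s² + 16.76s + 320.8 = 0, so ω_n = 17.91 rad/s and ζ = 16.76/(2·17.91) = 0.4679.
%OS = 100·exp(−πζ/√(1−ζ²)) = 19%.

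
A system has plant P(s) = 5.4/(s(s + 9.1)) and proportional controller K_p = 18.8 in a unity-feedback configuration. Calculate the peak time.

T_p = 0.349 s

Closed-loop characteristic equation: s² + 9.1s + 101.5 = 0, so ω_n = 10.08 rad/s and ζ = 9.1/(2·10.08) = 0.4516.
Damped frequency ω_d = ω_n√(1−ζ²) = 8.99 rad/s, so peak time T_p = π/ω_d = 0.349 s.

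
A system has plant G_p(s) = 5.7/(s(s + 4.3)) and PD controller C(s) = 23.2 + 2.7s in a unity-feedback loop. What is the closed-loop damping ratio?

ζ = 0.856

Forward path: (23.2 + 2.7s)·5.7/(s(s+4.3)). The closed-loop characteristic equation is s² + (4.3 + 5.7·2.7)s + 5.7·23.2 = 0.
That is s² + 19.69s + 132.2 = 0, so ω_n = 11.5 rad/s and ζ = 19.69/(2·11.5) = 0.8561.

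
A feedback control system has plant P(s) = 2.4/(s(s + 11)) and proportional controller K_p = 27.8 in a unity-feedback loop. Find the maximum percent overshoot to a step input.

5.72%

The closed-loop denominator s² + 11s + 66.72 gives ω_n = √66.72 = 8.168 and ζ = 11/(2ω_n) = 0.6733.
%OS = 100·exp(−πζ/√(1−ζ²)) = 100·exp(−π·0.6733/√0.5466) = 5.72%.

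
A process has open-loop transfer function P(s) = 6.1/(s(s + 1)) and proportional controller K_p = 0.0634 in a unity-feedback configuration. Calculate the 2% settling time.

T_s ≈ 8 s

Closed-loop characteristic equation: s² + 1s + 0.3867 = 0, so ω_n = 0.6219 rad/s and ζ = 1/(2·0.6219) = 0.804.
2% settling time T_s ≈ 4/(ζω_n) = 4/0.5 = 8 s.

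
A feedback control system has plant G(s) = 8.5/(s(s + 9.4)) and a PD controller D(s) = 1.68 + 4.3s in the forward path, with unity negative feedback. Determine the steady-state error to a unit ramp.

0.658

The loop has one pole at the origin (type 1). Velocity error constant K_v = lim_{s→0} s·D(s)G(s) = 1.68·8.5/9.4 = 1.519.
Steady-state error to a unit ramp: e_ss = 1/K_v = 0.658.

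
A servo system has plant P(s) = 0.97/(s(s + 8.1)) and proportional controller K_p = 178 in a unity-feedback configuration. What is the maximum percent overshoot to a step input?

36.1%

From 1 + K_pP(s) = 0: s² + 8.1s + 172.7 = 0 ⇒ ω_n = 13.14, ζ = 0.3082.
%OS = 100·exp(−πζ/√(1−ζ²)) = 100·exp(−π·0.3082/√0.905) = 36.1%.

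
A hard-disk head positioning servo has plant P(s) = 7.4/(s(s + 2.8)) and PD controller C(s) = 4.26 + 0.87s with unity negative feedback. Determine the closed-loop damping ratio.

ζ = 0.823

Forward path: (4.26 + 0.87s)·7.4/(s(s+2.8)). The closed-loop characteristic equation is s² + (2.8 + 7.4·0.87)s + 7.4·4.26 = 0.
That is s² + 9.238s + 31.52 = 0, so ω_n = 5.615 rad/s and ζ = 9.238/(2·5.615) = 0.8227.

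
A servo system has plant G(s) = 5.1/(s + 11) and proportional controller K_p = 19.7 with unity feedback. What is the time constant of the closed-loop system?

Closed-loop transfer function: T(s) = K_p·G(s)/(1 + K_p·G(s)) = 100.5/(s + 11 + 100.5) = 100.5/(s + 111.5).
Time constant τ = 1/111.5 = 0.00897 s.

τ = 0.00897 s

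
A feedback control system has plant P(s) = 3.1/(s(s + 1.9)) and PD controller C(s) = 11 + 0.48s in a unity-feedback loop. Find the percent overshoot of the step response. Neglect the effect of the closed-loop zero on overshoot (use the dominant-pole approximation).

Forward path: (11 + 0.48s)·3.1/(s(s+1.9)). The closed-loop characteristic equation is s² + (1.9 + 3.1·0.48)s + 3.1·11 = 0.
That is s² + 3.388s + 34.1 = 0, so ω_n = 5.84 rad/s and ζ = 3.388/(2·5.84) = 0.2901.
%OS = 100·exp(−πζ/√(1−ζ²)) = 38.6%.

38.6%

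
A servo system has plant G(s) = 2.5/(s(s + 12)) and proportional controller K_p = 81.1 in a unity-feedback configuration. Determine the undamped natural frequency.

With unity feedback the closed-loop characteristic equation is s² + 12s + 81.1·2.5 = s² + 12s + 202.8 = 0.
So ω_n² = 202.8 ⇒ ω_n = 14.24 rad/s, and ζ = 12/(2ω_n) = 0.421.

ω_n = 14.2 rad/s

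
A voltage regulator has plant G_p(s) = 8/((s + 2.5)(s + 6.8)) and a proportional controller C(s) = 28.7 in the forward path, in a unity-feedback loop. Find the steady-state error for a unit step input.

0.0689

The loop is type 0. Static position error constant K_pos = C(0)·G_p(0) = 28.7·0.4706 = 13.51.
Steady-state error to a unit step: e_ss = 1/(1+K_pos) = 1/14.51 = 0.0689.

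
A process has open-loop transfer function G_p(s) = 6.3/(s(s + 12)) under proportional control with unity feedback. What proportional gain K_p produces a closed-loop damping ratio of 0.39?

Closed-loop characteristic equation: s² + 12s + K_p·6.3 = 0.
So ω_n = √(6.3K_p) and 2ζω_n = 12, giving ζ = 12/(2√(6.3K_p)).
Setting ζ = 0.39: √(6.3K_p) = 12/(2·0.39) = 15.38, so K_p = 236.7/6.3 = 37.6.

K_p = 37.6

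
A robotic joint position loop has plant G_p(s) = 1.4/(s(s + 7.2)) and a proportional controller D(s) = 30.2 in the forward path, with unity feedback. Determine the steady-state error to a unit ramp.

0.17

The loop has one pole at the origin (type 1). Velocity error constant K_v = lim_{s→0} s·D(s)G_p(s) = 30.2·1.4/7.2 = 5.872.
Steady-state error to a unit ramp: e_ss = 1/K_v = 0.17.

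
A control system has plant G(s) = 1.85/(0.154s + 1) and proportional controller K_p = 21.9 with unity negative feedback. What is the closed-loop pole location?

Closed loop: T(s) = K_p·G/(1+K_p·G) = 40.52/(0.154s + 1 + 40.52), with pole at s = −(1 + 40.52)/0.154 = −269.6.

s = -269.6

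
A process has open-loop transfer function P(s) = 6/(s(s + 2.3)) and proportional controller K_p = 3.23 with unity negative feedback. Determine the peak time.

T_p = 0.739 s

From 1 + K_pP(s) = 0: s² + 2.3s + 19.38 = 0 ⇒ ω_n = 4.402, ζ = 0.2612.
Damped frequency ω_d = ω_n√(1−ζ²) = 4.249 rad/s, so peak time T_p = π/ω_d = 0.739 s.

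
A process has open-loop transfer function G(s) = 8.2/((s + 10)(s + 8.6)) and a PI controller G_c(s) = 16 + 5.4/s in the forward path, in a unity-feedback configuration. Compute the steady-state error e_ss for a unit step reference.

The open loop G_c(s)G(s) has a pole at the origin (type 1), so the static position error constant is infinite and e_ss = 1/(1+∞) = 0.

0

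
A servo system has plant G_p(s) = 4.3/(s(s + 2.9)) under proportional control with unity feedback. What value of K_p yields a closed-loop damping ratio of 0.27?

K_p = 6.71

Closed-loop characteristic equation: s² + 2.9s + K_p·4.3 = 0.
So ω_n = √(4.3K_p) and 2ζω_n = 2.9, giving ζ = 2.9/(2√(4.3K_p)).
Setting ζ = 0.27: √(4.3K_p) = 2.9/(2·0.27) = 5.37, so K_p = 28.84/4.3 = 6.71.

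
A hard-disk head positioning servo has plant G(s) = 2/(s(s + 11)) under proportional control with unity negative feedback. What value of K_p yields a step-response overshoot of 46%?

K_p = 263

From %OS = 100·exp(−πζ/√(1−ζ²)) = 46%, ζ = −ln(0.46)/√(π²+ln²(0.46)) = 0.24.
Characteristic equation s² + 11s + 2K_p = 0 gives ζ = 11/(2√(2K_p)).
Setting ζ = 0.24: √(2K_p) = 11/(2·0.24) = 22.92, so K_p = 525.4/2 = 263.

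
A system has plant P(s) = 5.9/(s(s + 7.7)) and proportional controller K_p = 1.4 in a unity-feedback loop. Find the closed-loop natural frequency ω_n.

ω_n = 2.87 rad/s

With unity feedback the closed-loop characteristic equation is s² + 7.7s + 1.4·5.9 = s² + 7.7s + 8.26 = 0.
Matching s² + 2ζω_n s + ω_n²: ω_n = √8.26 = 2.874 rad/s and 2ζω_n = 7.7, so ζ = 7.7/(2·2.874) = 1.34.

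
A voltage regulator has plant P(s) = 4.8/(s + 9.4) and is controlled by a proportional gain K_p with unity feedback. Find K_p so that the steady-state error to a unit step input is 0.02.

K_p = 96

Steady-state error for a unit step on this type-0 loop is 1/(1 + K_p·P(0)).
P(0) = 0.5106. Require 1/(1 + K_p·0.5106) = 0.02, so 1 + 0.5106·K_p = 50.
K_p = (50 − 1)/0.5106 = 96.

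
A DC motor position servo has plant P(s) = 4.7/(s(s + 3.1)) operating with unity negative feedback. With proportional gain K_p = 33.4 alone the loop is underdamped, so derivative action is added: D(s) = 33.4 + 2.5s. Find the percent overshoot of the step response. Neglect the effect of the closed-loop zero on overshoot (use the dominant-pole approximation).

9.91%

Forward path: (33.4 + 2.5s)·4.7/(s(s+3.1)). The closed-loop characteristic equation is s² + (3.1 + 4.7·2.5)s + 4.7·33.4 = 0.
That is s² + 14.85s + 157 = 0, so ω_n = 12.53 rad/s and ζ = 14.85/(2·12.53) = 0.5926.
%OS = 100·exp(−πζ/√(1−ζ²)) = 9.91%.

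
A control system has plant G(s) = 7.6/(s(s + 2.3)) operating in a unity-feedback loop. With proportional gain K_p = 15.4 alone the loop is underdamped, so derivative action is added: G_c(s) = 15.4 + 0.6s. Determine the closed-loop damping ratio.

Forward path: (15.4 + 0.6s)·7.6/(s(s+2.3)). The closed-loop characteristic equation is s² + (2.3 + 7.6·0.6)s + 7.6·15.4 = 0.
That is s² + 6.86s + 117 = 0, so ω_n = 10.82 rad/s and ζ = 6.86/(2·10.82) = 0.317.

ζ = 0.317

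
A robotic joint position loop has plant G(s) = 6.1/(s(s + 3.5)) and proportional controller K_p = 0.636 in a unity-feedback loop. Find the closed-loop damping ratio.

With unity feedback the closed-loop characteristic equation is s² + 3.5s + 0.636·6.1 = s² + 3.5s + 3.88 = 0.
Matching s² + 2ζω_n s + ω_n²: ω_n = √3.88 = 1.97 rad/s and 2ζω_n = 3.5, so ζ = 3.5/(2·1.97) = 0.888.

ζ = 0.888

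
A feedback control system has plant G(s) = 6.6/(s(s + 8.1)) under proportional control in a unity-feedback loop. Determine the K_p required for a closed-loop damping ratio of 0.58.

K_p = 7.39

Closed-loop characteristic equation: s² + 8.1s + K_p·6.6 = 0.
So ω_n = √(6.6K_p) and 2ζω_n = 8.1, giving ζ = 8.1/(2√(6.6K_p)).
Setting ζ = 0.58: √(6.6K_p) = 8.1/(2·0.58) = 6.983, so K_p = 48.76/6.6 = 7.39.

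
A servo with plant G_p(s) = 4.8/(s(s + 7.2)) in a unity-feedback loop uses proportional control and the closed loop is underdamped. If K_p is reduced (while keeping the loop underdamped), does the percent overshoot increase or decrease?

ζ = 7.2/(2√(4.8K_p)) rises as K_p falls; higher damping means less overshoot.

decrease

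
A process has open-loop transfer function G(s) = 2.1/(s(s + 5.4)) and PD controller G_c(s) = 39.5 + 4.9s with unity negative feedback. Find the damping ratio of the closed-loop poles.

Forward path: (39.5 + 4.9s)·2.1/(s(s+5.4)). The closed-loop characteristic equation is s² + (5.4 + 2.1·4.9)s + 2.1·39.5 = 0.
That is s² + 15.69s + 82.95 = 0, so ω_n = 9.108 rad/s and ζ = 15.69/(2·9.108) = 0.8614.

ζ = 0.861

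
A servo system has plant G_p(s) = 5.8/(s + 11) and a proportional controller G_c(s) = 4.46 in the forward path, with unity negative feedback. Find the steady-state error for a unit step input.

The loop is type 0. Static position error constant K_pos = G_c(0)·G_p(0) = 4.46·0.5273 = 2.352.
Steady-state error to a unit step: e_ss = 1/(1+K_pos) = 1/3.352 = 0.298.

0.298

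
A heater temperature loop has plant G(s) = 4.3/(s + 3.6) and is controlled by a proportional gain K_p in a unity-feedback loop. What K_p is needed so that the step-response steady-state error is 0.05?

For a type-0 loop with proportional control, e_ss = 1/(1 + K_p·G(0)).
G(0) = 1.194. Require 1/(1 + K_p·1.194) = 0.05, so 1 + 1.194·K_p = 20.
K_p = (20 − 1)/1.194 = 15.9.

K_p = 15.9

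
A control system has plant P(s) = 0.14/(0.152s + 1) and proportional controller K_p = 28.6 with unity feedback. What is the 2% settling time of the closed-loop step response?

Closed loop: T(s) = K_p·P/(1+K_p·P) = 4.004/(0.152s + 1 + 4.004), with pole at s = −(1 + 4.004)/0.152 = −32.92.
τ = 1/32.92 = 0.03038 s, so 2% settling time ≈ 4τ = 0.122 s.

T_s ≈ 0.122 s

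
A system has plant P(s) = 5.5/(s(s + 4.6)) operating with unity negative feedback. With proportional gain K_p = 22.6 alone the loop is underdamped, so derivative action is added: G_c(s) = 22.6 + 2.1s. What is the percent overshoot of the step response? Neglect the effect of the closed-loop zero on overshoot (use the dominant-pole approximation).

3.69%

Forward path: (22.6 + 2.1s)·5.5/(s(s+4.6)). The closed-loop characteristic equation is s² + (4.6 + 5.5·2.1)s + 5.5·22.6 = 0.
That is s² + 16.15s + 124.3 = 0, so ω_n = 11.15 rad/s and ζ = 16.15/(2·11.15) = 0.7243.
%OS = 100·exp(−πζ/√(1−ζ²)) = 3.69%.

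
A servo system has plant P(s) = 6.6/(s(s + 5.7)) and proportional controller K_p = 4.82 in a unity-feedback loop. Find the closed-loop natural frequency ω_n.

The closed-loop denominator is s(s+5.7) + 4.82·6.6 = s² + 5.7s + 31.81.
So ω_n² = 31.81 ⇒ ω_n = 5.64 rad/s, and ζ = 5.7/(2ω_n) = 0.505.

ω_n = 5.64 rad/s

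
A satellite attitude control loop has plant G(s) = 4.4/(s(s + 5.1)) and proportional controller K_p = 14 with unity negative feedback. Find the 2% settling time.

The closed-loop denominator s² + 5.1s + 61.6 gives ω_n = √61.6 = 7.849 and ζ = 5.1/(2ω_n) = 0.3249.
2% settling time T_s ≈ 4/(ζω_n) = 4/2.55 = 1.57 s.

T_s ≈ 1.57 s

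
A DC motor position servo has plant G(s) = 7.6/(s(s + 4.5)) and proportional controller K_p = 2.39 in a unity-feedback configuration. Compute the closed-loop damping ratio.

The closed-loop denominator is s(s+4.5) + 2.39·7.6 = s² + 4.5s + 18.16.
So ω_n² = 18.16 ⇒ ω_n = 4.262 rad/s, and ζ = 4.5/(2ω_n) = 0.528.

ζ = 0.528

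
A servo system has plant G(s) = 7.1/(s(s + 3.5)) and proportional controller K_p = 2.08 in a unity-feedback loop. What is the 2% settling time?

T_s ≈ 2.29 s

From 1 + K_pG(s) = 0: s² + 3.5s + 14.77 = 0 ⇒ ω_n = 3.843, ζ = 0.4554.
2% settling time T_s ≈ 4/(ζω_n) = 4/1.75 = 2.29 s.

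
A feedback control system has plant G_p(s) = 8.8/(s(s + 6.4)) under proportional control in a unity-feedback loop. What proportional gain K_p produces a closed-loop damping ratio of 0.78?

K_p = 1.91

Closed-loop characteristic equation: s² + 6.4s + K_p·8.8 = 0.
So ω_n = √(8.8K_p) and 2ζω_n = 6.4, giving ζ = 6.4/(2√(8.8K_p)).
Setting ζ = 0.78: √(8.8K_p) = 6.4/(2·0.78) = 4.103, so K_p = 16.83/8.8 = 1.91.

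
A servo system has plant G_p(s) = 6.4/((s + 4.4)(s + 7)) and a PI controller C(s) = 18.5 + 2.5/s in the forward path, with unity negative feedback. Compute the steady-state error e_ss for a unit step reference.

The open loop C(s)G_p(s) has a pole at the origin (type 1), so the static position error constant is infinite and e_ss = 1/(1+∞) = 0.

0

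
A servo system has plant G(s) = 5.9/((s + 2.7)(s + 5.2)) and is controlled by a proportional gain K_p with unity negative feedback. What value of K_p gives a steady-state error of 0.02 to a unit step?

K_p = 117

For a type-0 loop with proportional control, e_ss = 1/(1 + K_p·G(0)).
G(0) = 0.4202. Require 1/(1 + K_p·0.4202) = 0.02, so 1 + 0.4202·K_p = 50.
K_p = (50 − 1)/0.4202 = 117.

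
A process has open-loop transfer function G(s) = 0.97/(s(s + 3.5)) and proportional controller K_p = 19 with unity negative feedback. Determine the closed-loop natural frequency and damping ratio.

ω_n = 4.29 rad/s, ζ = 0.408

The closed-loop denominator is s(s+3.5) + 19·0.97 = s² + 3.5s + 18.43.
So ω_n² = 18.43 ⇒ ω_n = 4.293 rad/s, and ζ = 3.5/(2ω_n) = 0.408.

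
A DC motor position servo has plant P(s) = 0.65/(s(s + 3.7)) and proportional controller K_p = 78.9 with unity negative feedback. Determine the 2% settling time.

T_s ≈ 2.16 s

The closed-loop denominator s² + 3.7s + 51.29 gives ω_n = √51.29 = 7.161 and ζ = 3.7/(2ω_n) = 0.2583.
2% settling time T_s ≈ 4/(ζω_n) = 4/1.85 = 2.16 s.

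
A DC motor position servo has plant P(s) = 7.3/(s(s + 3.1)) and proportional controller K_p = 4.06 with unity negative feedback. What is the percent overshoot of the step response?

From 1 + K_pP(s) = 0: s² + 3.1s + 29.64 = 0 ⇒ ω_n = 5.444, ζ = 0.2847.
%OS = 100·exp(−πζ/√(1−ζ²)) = 100·exp(−π·0.2847/√0.9189) = 39.3%.

39.3%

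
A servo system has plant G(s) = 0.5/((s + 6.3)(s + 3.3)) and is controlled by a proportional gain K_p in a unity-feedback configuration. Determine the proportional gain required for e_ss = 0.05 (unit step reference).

K_p = 790

Steady-state error for a unit step on this type-0 loop is 1/(1 + K_p·G(0)).
G(0) = 0.02405. Require 1/(1 + K_p·0.02405) = 0.05, so 1 + 0.02405·K_p = 20.
K_p = (20 − 1)/0.02405 = 790.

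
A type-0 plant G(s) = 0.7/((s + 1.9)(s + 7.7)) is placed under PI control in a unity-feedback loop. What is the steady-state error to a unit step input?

0

The PI controller's integrator makes the forward path type 1, so e_ss to a step is zero.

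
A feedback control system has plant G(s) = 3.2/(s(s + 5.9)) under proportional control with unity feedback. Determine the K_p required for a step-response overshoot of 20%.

From %OS = 100·exp(−πζ/√(1−ζ²)) = 20%, ζ = −ln(0.2)/√(π²+ln²(0.2)) = 0.4559.
Characteristic equation s² + 5.9s + 3.2K_p = 0 gives ζ = 5.9/(2√(3.2K_p)).
Setting ζ = 0.4559: √(3.2K_p) = 5.9/(2·0.4559) = 6.47, so K_p = 41.86/3.2 = 13.1.

K_p = 13.1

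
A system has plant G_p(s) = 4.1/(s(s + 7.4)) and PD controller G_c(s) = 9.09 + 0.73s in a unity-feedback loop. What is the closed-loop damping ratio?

ζ = 0.851

Forward path: (9.09 + 0.73s)·4.1/(s(s+7.4)). The closed-loop characteristic equation is s² + (7.4 + 4.1·0.73)s + 4.1·9.09 = 0.
That is s² + 10.39s + 37.27 = 0, so ω_n = 6.105 rad/s and ζ = 10.39/(2·6.105) = 0.8512.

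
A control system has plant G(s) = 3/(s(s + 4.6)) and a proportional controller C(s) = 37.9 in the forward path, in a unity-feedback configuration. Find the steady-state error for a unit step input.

0

The open loop C(s)G(s) has a pole at the origin (type 1), so the static position error constant is infinite and e_ss = 1/(1+∞) = 0.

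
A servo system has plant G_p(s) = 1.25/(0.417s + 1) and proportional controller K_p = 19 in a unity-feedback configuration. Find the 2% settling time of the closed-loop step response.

Closed loop: T(s) = K_p·G_p/(1+K_p·G_p) = 23.75/(0.417s + 1 + 23.75), with pole at s = −(1 + 23.75)/0.417 = −59.35.
τ = 1/59.35 = 0.01685 s, so 2% settling time ≈ 4τ = 0.0674 s.

T_s ≈ 0.0674 s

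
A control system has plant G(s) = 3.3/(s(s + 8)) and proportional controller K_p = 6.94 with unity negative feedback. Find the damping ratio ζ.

1 + K_p·G(s) = 0 gives s² + 8s + 22.9 = 0.
Matching s² + 2ζω_n s + ω_n²: ω_n = √22.9 = 4.786 rad/s and 2ζω_n = 8, so ζ = 8/(2·4.786) = 0.836.

ζ = 0.836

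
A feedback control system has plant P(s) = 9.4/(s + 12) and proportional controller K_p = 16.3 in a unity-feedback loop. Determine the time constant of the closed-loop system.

Closed-loop transfer function: T(s) = K_p·P(s)/(1 + K_p·P(s)) = 153.2/(s + 12 + 153.2) = 153.2/(s + 165.2).
Time constant τ = 1/165.2 = 0.00605 s.

τ = 0.00605 s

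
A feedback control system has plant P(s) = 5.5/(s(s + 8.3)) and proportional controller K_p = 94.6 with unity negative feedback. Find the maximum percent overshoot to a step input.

55.9%

Closed-loop characteristic equation: s² + 8.3s + 520.3 = 0, so ω_n = 22.81 rad/s and ζ = 8.3/(2·22.81) = 0.1819.
%OS = 100·exp(−πζ/√(1−ζ²)) = 100·exp(−π·0.1819/√0.9669) = 55.9%.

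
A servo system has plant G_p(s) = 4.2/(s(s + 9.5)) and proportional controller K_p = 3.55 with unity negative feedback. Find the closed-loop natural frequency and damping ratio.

ω_n = 3.86 rad/s, ζ = 1.23

The closed-loop denominator is s(s+9.5) + 3.55·4.2 = s² + 9.5s + 14.91.
Matching s² + 2ζω_n s + ω_n²: ω_n = √14.91 = 3.861 rad/s and 2ζω_n = 9.5, so ζ = 9.5/(2·3.861) = 1.23.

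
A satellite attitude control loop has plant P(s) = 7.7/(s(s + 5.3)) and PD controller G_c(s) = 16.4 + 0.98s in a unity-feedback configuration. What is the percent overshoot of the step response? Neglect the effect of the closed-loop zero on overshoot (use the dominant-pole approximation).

11.2%

Forward path: (16.4 + 0.98s)·7.7/(s(s+5.3)). The closed-loop characteristic equation is s² + (5.3 + 7.7·0.98)s + 7.7·16.4 = 0.
That is s² + 12.85s + 126.3 = 0, so ω_n = 11.24 rad/s and ζ = 12.85/(2·11.24) = 0.5716.
%OS = 100·exp(−πζ/√(1−ζ²)) = 11.2%.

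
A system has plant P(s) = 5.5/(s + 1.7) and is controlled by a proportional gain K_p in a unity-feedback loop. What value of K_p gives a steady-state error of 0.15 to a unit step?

Steady-state error for a unit step on this type-0 loop is 1/(1 + K_p·P(0)).
P(0) = 3.235. Require 1/(1 + K_p·3.235) = 0.15, so 1 + 3.235·K_p = 6.667.
K_p = (6.667 − 1)/3.235 = 1.75.

K_p = 1.75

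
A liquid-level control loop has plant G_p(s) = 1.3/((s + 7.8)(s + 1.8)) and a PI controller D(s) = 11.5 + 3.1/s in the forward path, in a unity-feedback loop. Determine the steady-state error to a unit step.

0

The open loop D(s)G_p(s) has a pole at the origin (type 1), so the static position error constant is infinite and e_ss = 1/(1+∞) = 0.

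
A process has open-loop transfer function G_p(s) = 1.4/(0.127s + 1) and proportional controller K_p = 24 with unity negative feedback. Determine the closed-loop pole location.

Closed loop: T(s) = K_p·G_p/(1+K_p·G_p) = 33.6/(0.127s + 1 + 33.6), with pole at s = −(1 + 33.6)/0.127 = −272.4.

s = -272.4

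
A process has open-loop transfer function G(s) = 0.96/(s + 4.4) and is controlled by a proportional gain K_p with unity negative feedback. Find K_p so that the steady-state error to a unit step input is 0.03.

K_p = 148

Steady-state error for a unit step on this type-0 loop is 1/(1 + K_p·G(0)).
G(0) = 0.2182. Require 1/(1 + K_p·0.2182) = 0.03, so 1 + 0.2182·K_p = 33.33.
K_p = (33.33 − 1)/0.2182 = 148.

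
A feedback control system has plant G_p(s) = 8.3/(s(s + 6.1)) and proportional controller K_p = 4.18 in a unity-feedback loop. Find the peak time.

T_p = 0.623 s

From 1 + K_pG_p(s) = 0: s² + 6.1s + 34.69 = 0 ⇒ ω_n = 5.89, ζ = 0.5178.
Damped frequency ω_d = ω_n√(1−ζ²) = 5.039 rad/s, so peak time T_p = π/ω_d = 0.623 s.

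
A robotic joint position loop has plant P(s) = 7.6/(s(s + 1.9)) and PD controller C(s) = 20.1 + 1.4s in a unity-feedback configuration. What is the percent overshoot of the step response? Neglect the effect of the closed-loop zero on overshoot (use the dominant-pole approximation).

15.7%

Forward path: (20.1 + 1.4s)·7.6/(s(s+1.9)). The closed-loop characteristic equation is s² + (1.9 + 7.6·1.4)s + 7.6·20.1 = 0.
That is s² + 12.54s + 152.8 = 0, so ω_n = 12.36 rad/s and ζ = 12.54/(2·12.36) = 0.5073.
%OS = 100·exp(−πζ/√(1−ζ²)) = 15.7%.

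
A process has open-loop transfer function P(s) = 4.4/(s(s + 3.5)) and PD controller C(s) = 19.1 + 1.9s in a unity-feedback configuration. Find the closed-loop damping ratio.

Forward path: (19.1 + 1.9s)·4.4/(s(s+3.5)). The closed-loop characteristic equation is s² + (3.5 + 4.4·1.9)s + 4.4·19.1 = 0.
That is s² + 11.86s + 84.04 = 0, so ω_n = 9.167 rad/s and ζ = 11.86/(2·9.167) = 0.6469.

ζ = 0.647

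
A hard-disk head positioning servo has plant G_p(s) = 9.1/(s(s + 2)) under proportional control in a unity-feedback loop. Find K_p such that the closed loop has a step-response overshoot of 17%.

From %OS = 100·exp(−πζ/√(1−ζ²)) = 17%, ζ = −ln(0.17)/√(π²+ln²(0.17)) = 0.4913.
Characteristic equation s² + 2s + 9.1K_p = 0 gives ζ = 2/(2√(9.1K_p)).
Setting ζ = 0.4913: √(9.1K_p) = 2/(2·0.4913) = 2.036, so K_p = 4.143/9.1 = 0.455.

K_p = 0.455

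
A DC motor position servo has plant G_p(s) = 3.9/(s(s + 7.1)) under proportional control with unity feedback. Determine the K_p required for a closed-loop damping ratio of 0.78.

Closed-loop characteristic equation: s² + 7.1s + K_p·3.9 = 0.
So ω_n = √(3.9K_p) and 2ζω_n = 7.1, giving ζ = 7.1/(2√(3.9K_p)).
Setting ζ = 0.78: √(3.9K_p) = 7.1/(2·0.78) = 4.551, so K_p = 20.71/3.9 = 5.31.

K_p = 5.31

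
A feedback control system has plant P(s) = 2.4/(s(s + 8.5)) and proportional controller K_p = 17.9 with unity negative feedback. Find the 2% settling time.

T_s ≈ 0.941 s

From 1 + K_pP(s) = 0: s² + 8.5s + 42.96 = 0 ⇒ ω_n = 6.554, ζ = 0.6484.
2% settling time T_s ≈ 4/(ζω_n) = 4/4.25 = 0.941 s.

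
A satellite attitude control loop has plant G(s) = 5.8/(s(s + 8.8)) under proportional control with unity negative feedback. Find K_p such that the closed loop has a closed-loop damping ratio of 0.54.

Closed-loop characteristic equation: s² + 8.8s + K_p·5.8 = 0.
So ω_n = √(5.8K_p) and 2ζω_n = 8.8, giving ζ = 8.8/(2√(5.8K_p)).
Setting ζ = 0.54: √(5.8K_p) = 8.8/(2·0.54) = 8.148, so K_p = 66.39/5.8 = 11.4.

K_p = 11.4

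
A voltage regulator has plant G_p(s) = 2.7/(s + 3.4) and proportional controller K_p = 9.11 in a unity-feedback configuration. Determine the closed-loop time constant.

Closed-loop transfer function: T(s) = K_p·G_p(s)/(1 + K_p·G_p(s)) = 24.6/(s + 3.4 + 24.6) = 24.6/(s + 28).
Time constant τ = 1/28 = 0.0357 s.

τ = 0.0357 s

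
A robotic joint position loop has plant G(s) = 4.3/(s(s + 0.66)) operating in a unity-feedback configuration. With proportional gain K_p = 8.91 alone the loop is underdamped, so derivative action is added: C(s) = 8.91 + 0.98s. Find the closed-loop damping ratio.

Forward path: (8.91 + 0.98s)·4.3/(s(s+0.66)). The closed-loop characteristic equation is s² + (0.66 + 4.3·0.98)s + 4.3·8.91 = 0.
That is s² + 4.874s + 38.31 = 0, so ω_n = 6.19 rad/s and ζ = 4.874/(2·6.19) = 0.3937.

ζ = 0.394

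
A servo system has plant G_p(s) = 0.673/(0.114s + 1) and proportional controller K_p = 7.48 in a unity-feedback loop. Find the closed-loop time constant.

τ = 0.0189 s

Closed loop: T(s) = K_p·G_p/(1+K_p·G_p) = 5.034/(0.114s + 1 + 5.034), with pole at s = −(1 + 5.034)/0.114 = −52.93.
Closed-loop time constant τ = 1/52.93 = 0.0189 s.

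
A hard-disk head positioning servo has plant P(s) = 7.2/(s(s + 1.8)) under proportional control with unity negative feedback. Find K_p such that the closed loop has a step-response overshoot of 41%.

K_p = 1.51

From %OS = 100·exp(−πζ/√(1−ζ²)) = 41%, ζ = −ln(0.41)/√(π²+ln²(0.41)) = 0.273.
Characteristic equation s² + 1.8s + 7.2K_p = 0 gives ζ = 1.8/(2√(7.2K_p)).
Setting ζ = 0.273: √(7.2K_p) = 1.8/(2·0.273) = 3.296, so K_p = 10.87/7.2 = 1.51.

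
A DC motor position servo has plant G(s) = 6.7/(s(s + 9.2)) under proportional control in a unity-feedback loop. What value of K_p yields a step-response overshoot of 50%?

From %OS = 100·exp(−πζ/√(1−ζ²)) = 50%, ζ = −ln(0.5)/√(π²+ln²(0.5)) = 0.2155.
Characteristic equation s² + 9.2s + 6.7K_p = 0 gives ζ = 9.2/(2√(6.7K_p)).
Setting ζ = 0.2155: √(6.7K_p) = 9.2/(2·0.2155) = 21.35, so K_p = 455.8/6.7 = 68.

K_p = 68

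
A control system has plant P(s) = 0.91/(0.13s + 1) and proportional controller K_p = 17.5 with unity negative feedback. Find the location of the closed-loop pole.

Closed loop: T(s) = K_p·P/(1+K_p·P) = 15.93/(0.13s + 1 + 15.93), with pole at s = −(1 + 15.93)/0.13 = −130.2.

s = -130.2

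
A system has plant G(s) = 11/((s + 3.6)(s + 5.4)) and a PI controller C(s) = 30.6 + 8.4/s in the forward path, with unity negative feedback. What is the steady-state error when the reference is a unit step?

0

The open loop C(s)G(s) has a pole at the origin (type 1), so the static position error constant is infinite and e_ss = 1/(1+∞) = 0.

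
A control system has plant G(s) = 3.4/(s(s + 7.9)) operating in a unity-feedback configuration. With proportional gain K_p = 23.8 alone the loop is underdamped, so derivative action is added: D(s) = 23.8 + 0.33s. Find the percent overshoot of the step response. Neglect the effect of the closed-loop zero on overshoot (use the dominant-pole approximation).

16.2%

Forward path: (23.8 + 0.33s)·3.4/(s(s+7.9)). The closed-loop characteristic equation is s² + (7.9 + 3.4·0.33)s + 3.4·23.8 = 0.
That is s² + 9.022s + 80.92 = 0, so ω_n = 8.996 rad/s and ζ = 9.022/(2·8.996) = 0.5015.
%OS = 100·exp(−πζ/√(1−ζ²)) = 16.2%.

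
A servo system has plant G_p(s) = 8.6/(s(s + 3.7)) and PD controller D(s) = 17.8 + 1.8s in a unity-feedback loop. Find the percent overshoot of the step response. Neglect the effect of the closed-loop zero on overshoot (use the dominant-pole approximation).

2.12%

Forward path: (17.8 + 1.8s)·8.6/(s(s+3.7)). The closed-loop characteristic equation is s² + (3.7 + 8.6·1.8)s + 8.6·17.8 = 0.
That is s² + 19.18s + 153.1 = 0, so ω_n = 12.37 rad/s and ζ = 19.18/(2·12.37) = 0.7751.
%OS = 100·exp(−πζ/√(1−ζ²)) = 2.12%.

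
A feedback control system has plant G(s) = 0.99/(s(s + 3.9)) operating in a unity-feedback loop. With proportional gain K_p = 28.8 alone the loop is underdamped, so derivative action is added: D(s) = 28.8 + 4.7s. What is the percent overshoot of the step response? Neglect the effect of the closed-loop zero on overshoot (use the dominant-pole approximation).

1.5%

Forward path: (28.8 + 4.7s)·0.99/(s(s+3.9)). The closed-loop characteristic equation is s² + (3.9 + 0.99·4.7)s + 0.99·28.8 = 0.
That is s² + 8.553s + 28.51 = 0, so ω_n = 5.34 rad/s and ζ = 8.553/(2·5.34) = 0.8009.
%OS = 100·exp(−πζ/√(1−ζ²)) = 1.5%.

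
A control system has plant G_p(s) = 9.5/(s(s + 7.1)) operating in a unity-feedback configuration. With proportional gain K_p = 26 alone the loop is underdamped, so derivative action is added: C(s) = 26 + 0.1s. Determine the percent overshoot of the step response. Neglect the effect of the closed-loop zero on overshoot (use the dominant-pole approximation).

43.5%

Forward path: (26 + 0.1s)·9.5/(s(s+7.1)). The closed-loop characteristic equation is s² + (7.1 + 9.5·0.1)s + 9.5·26 = 0.
That is s² + 8.05s + 247 = 0, so ω_n = 15.72 rad/s and ζ = 8.05/(2·15.72) = 0.2561.
%OS = 100·exp(−πζ/√(1−ζ²)) = 43.5%.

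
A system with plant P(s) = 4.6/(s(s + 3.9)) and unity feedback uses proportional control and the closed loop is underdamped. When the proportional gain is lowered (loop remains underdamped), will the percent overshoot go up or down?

ζ = 3.9/(2√(4.6K_p)) rises as K_p falls; higher damping means less overshoot.

decrease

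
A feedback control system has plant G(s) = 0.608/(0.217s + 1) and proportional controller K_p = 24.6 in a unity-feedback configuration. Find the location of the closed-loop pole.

Closed loop: T(s) = K_p·G/(1+K_p·G) = 14.96/(0.217s + 1 + 14.96), with pole at s = −(1 + 14.96)/0.217 = −73.53.

s = -73.53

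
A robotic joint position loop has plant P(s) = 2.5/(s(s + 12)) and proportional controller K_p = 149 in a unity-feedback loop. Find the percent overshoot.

The closed-loop denominator s² + 12s + 372.5 gives ω_n = √372.5 = 19.3 and ζ = 12/(2ω_n) = 0.3109.
%OS = 100·exp(−πζ/√(1−ζ²)) = 100·exp(−π·0.3109/√0.9034) = 35.8%.

35.8%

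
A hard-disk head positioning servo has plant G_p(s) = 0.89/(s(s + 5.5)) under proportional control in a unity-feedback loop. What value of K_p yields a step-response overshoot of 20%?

From %OS = 100·exp(−πζ/√(1−ζ²)) = 20%, ζ = −ln(0.2)/√(π²+ln²(0.2)) = 0.4559.
Characteristic equation s² + 5.5s + 0.89K_p = 0 gives ζ = 5.5/(2√(0.89K_p)).
Setting ζ = 0.4559: √(0.89K_p) = 5.5/(2·0.4559) = 6.031, so K_p = 36.38/0.89 = 40.9.

K_p = 40.9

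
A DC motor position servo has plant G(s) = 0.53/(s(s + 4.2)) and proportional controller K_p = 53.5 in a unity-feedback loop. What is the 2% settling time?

T_s ≈ 1.9 s

The closed-loop denominator s² + 4.2s + 28.36 gives ω_n = √28.36 = 5.325 and ζ = 4.2/(2ω_n) = 0.3944.
2% settling time T_s ≈ 4/(ζω_n) = 4/2.1 = 1.9 s.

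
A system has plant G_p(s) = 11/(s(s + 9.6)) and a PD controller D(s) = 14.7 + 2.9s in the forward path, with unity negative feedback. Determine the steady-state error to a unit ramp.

The loop has one pole at the origin (type 1). Velocity error constant K_v = lim_{s→0} s·D(s)G_p(s) = 14.7·11/9.6 = 16.84.
Steady-state error to a unit ramp: e_ss = 1/K_v = 0.0594.

0.0594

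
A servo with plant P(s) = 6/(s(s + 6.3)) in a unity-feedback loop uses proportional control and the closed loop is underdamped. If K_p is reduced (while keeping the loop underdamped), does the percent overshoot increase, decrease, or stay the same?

decrease

ζ = 6.3/(2√(6K_p)) rises as K_p falls; higher damping means less overshoot.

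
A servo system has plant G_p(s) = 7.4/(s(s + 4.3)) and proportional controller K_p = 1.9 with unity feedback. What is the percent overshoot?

11.1%

From 1 + K_pG_p(s) = 0: s² + 4.3s + 14.06 = 0 ⇒ ω_n = 3.75, ζ = 0.5734.
%OS = 100·exp(−πζ/√(1−ζ²)) = 100·exp(−π·0.5734/√0.6712) = 11.1%.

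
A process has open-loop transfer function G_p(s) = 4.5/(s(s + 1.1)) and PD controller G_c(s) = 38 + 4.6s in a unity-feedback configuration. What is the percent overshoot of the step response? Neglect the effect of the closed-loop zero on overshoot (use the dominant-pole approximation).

0.874%

Forward path: (38 + 4.6s)·4.5/(s(s+1.1)). The closed-loop characteristic equation is s² + (1.1 + 4.5·4.6)s + 4.5·38 = 0.
That is s² + 21.8s + 171 = 0, so ω_n = 13.08 rad/s and ζ = 21.8/(2·13.08) = 0.8335.
%OS = 100·exp(−πζ/√(1−ζ²)) = 0.874%.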